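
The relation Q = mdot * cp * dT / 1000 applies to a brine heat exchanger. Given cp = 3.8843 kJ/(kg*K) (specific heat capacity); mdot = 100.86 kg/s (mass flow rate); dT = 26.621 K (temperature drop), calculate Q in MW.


Q = mdot * cp * dT / 1000
Q = 100.86 * 3.8843 * 26.621 / 1000
Q = 10.429 MW


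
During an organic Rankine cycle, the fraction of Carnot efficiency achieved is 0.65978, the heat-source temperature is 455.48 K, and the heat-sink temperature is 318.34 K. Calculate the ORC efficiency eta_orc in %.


eta_orc = (1 - Tc/Th) * f * 100
eta_orc = (1 - 318.34/455.48) * 0.65978 * 100
eta_orc = 19.865 %


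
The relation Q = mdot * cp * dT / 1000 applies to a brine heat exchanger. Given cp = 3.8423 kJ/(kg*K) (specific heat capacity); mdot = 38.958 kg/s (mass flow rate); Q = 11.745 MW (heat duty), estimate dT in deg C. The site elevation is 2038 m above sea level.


dT = Q * 1000 / (mdot * cp)
dT = 11.745 * 1000 / (38.958 * 3.8423)
dT = 78.46303 K
Convert (temperature difference, 1 K = 1 deg C): 78.46303 K = 78.46303 deg C
dT = 78.463 deg C


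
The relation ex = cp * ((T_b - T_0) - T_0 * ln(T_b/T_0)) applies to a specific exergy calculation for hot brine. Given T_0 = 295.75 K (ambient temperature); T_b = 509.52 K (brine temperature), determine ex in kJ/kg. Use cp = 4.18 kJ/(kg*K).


ex = cp * ((T_b - T_0) - T_0 * ln(T_b/T_0))
ex = 4.18 * ((509.52 - 295.75) - 295.75 * ln(509.52/295.75))
ex = 221.10 kJ/kg


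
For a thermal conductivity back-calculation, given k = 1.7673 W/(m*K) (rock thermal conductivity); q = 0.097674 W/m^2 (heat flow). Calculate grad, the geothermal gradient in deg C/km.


grad = q / k * 1000
grad = 0.097674 / 1.7673 * 1000
grad = 55.267 deg C/km


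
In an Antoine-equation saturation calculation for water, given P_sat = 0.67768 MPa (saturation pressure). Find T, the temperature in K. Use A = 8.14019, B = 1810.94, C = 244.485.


T = B / (A - log10(P_sat * 760 / 0.101325)) - C
T = 1810.94 / (8.14019 - log10(0.67768 * 760 / 0.101325)) - 244.485
T = 163.9300 deg C
Convert to K: 163.9300 + 273.15 = 437.08 K
T = 437.08 K


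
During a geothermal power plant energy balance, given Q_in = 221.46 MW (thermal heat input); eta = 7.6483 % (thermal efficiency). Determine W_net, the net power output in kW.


W_net = eta / 100 * Q_in
W_net = 7.6483 / 100 * 221.46
W_net = 16.93793 MW
Convert: 16.93793 MW * 1000.0 = 16938 kW
W_net = 16938 kW


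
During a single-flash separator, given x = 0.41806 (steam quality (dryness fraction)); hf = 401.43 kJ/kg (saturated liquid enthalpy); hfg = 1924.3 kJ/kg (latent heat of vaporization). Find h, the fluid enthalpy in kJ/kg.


h = hf + x * hfg
h = 401.43 + 0.41806 * 1924.3
h = 1205.9 kJ/kg


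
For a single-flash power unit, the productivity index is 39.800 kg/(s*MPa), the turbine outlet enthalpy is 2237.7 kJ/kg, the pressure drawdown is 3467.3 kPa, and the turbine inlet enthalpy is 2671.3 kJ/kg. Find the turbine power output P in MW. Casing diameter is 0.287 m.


Step 1: mdot = PI * dP / 1000 = 39.8 * 3467.3 / 1000 = 137.9985 kg/s
Step 2: P = mdot*(h_in - h_out)/1000 = 137.9985*(2671.3 - 2237.7)/1000 = 59.836 MW
P = 59.836 MW


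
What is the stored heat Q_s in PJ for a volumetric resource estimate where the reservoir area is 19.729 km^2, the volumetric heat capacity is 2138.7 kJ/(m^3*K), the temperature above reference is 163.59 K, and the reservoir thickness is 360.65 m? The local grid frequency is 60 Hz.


Step 1: Vr = A*1e6*hr = 19.729*1e6*360.65 = 7.115264e+09 m^3
Step 2: Q_s = Vr*rhoc*dT/1e12 = 7.115264e+09*2138.7*163.59/1e12 = 2489.4 PJ
Q_s = 2489.4 PJ


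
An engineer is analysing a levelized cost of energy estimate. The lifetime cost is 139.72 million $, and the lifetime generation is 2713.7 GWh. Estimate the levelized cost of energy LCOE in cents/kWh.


LCOE = C_tot / E_tot * 100
LCOE = 139.72 / 2713.7 * 100
LCOE = 5.1487 cents/kWh


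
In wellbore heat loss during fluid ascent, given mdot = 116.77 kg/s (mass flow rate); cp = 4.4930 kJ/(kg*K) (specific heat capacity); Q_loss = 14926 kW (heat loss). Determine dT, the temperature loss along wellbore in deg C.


dT = Q_loss / (mdot * cp)
dT = 14926 / (116.77 * 4.4930)
dT = 28.44957 K
Convert (temperature difference, 1 K = 1 deg C): 28.44957 K = 28.44957 deg C
dT = 28.450 deg C


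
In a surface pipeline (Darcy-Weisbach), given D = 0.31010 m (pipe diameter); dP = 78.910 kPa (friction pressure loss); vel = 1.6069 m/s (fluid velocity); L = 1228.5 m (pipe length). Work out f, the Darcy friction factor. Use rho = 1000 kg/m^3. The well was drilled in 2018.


f = dP*1000 / ((L/D)*(rho*vel^2/2))
f = 78.910*1000 / ((1228.5/0.31010)*(1000*1.6069^2/2))
f = 0.015428


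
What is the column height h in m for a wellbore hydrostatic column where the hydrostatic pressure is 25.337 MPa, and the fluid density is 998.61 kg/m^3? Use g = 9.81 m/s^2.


h = P * 1e6 / (g * rho)
h = 25.337 * 1e6 / (9.81 * 998.61)
h = 2586.4 m


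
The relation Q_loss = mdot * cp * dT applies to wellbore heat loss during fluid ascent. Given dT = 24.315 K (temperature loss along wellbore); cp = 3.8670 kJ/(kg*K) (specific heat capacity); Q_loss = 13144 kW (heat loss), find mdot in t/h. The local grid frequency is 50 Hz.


mdot = Q_loss / (cp * dT)
mdot = 13144 / (3.8670 * 24.315)
mdot = 139.7910 kg/s
Convert: 139.7910 kg/s * 3.6 = 503.25 t/h
mdot = 503.25 t/h


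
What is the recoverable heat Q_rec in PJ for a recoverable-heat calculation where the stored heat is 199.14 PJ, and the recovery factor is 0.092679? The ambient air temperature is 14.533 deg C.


Q_rec = Q_s * RF
Q_rec = 199.14 * 0.092679
Q_rec = 18.456 PJ


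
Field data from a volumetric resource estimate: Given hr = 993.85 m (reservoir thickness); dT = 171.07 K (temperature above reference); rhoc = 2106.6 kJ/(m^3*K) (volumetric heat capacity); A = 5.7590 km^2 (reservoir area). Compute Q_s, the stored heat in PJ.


Step 1: Vr = A*1e6*hr = 5.759*1e6*993.85 = 5.723582e+09 m^3
Step 2: Q_s = Vr*rhoc*dT/1e12 = 5.723582e+09*2106.6*171.07/1e12 = 2062.6 PJ
Q_s = 2062.6 PJ


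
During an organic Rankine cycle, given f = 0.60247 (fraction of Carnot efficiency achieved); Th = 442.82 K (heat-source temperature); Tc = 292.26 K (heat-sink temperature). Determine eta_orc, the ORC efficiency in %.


eta_orc = (1 - Tc/Th) * f * 100
eta_orc = (1 - 292.26/442.82) * 0.60247 * 100
eta_orc = 20.484 %


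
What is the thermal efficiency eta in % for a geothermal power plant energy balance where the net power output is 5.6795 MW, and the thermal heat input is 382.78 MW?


eta = W_net / Q_in * 100
eta = 5.6795 / 382.78 * 100
eta = 1.4838 %


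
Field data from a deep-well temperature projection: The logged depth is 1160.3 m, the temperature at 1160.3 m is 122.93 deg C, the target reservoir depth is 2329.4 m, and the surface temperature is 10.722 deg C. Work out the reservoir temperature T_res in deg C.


Step 1: grad = (T_d1 - T_surf)/d1 * 1000 = (122.93 - 10.722)/1160.3 * 1000 = 96.70602 deg C/km
Step 2: T_res = T_surf + grad*d2/1000 = 10.722 + 96.70602*2329.4/1000 = 235.99 deg C
T_res = 235.99 deg C


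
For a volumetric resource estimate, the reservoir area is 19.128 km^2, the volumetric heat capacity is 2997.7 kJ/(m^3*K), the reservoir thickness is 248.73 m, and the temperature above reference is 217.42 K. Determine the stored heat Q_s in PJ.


Step 1: Vr = A*1e6*hr = 19.128*1e6*248.73 = 4.757707e+09 m^3
Step 2: Q_s = Vr*rhoc*dT/1e12 = 4.757707e+09*2997.7*217.42/1e12 = 3100.9 PJ
Q_s = 3100.9 PJ


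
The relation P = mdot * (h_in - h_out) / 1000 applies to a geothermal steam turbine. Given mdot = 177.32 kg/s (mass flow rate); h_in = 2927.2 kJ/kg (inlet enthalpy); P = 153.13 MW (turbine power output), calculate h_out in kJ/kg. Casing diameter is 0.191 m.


h_out = h_in - P * 1000 / mdot
h_out = 2927.2 - 153.13 * 1000 / 177.32
h_out = 2063.6 kJ/kg


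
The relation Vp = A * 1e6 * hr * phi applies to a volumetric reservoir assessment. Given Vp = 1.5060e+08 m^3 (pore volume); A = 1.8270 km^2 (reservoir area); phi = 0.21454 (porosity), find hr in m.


hr = Vp / (A * 1e6 * phi)
hr = 1.5060e+08 / (1.8270 * 1e6 * 0.21454)
hr = 384.22 m


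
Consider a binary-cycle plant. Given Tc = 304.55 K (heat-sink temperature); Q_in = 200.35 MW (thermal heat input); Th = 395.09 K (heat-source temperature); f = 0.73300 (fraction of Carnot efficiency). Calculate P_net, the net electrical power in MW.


Step 1: eta = (1 - Tc/Th)*f = (1 - 304.55/395.09)*0.733 = 0.1679765
Step 2: P_net = eta * Q_in = 0.1679765 * 200.35 = 33.654 MW
P_net = 33.654 MW


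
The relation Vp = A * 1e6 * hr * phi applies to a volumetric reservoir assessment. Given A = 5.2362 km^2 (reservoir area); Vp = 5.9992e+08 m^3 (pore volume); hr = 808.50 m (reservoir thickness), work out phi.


phi = Vp / (A * 1e6 * hr)
phi = 5.9992e+08 / (5.2362 * 1e6 * 808.50)
phi = 0.14171


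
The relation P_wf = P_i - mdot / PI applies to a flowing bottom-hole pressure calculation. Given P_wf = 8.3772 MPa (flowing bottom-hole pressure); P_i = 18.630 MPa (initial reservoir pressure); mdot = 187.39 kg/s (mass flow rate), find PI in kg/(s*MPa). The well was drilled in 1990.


PI = mdot / (P_i - P_wf)
PI = 187.39 / (18.630 - 8.3772)
PI = 18.277 kg/(s*MPa)


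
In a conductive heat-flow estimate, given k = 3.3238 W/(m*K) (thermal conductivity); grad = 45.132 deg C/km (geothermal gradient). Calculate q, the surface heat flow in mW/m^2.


q = k * grad / 1000
q = 3.3238 * 45.132 / 1000
q = 0.1500097 W/m^2
Convert: 0.1500097 W/m^2 * 1000.0 = 150.01 mW/m^2
q = 150.01 mW/m^2


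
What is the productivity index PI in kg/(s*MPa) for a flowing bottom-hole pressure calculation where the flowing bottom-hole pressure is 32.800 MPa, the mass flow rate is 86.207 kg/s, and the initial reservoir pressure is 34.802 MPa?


PI = mdot / (P_i - P_wf)
PI = 86.207 / (34.802 - 32.800)
PI = 43.060 kg/(s*MPa)


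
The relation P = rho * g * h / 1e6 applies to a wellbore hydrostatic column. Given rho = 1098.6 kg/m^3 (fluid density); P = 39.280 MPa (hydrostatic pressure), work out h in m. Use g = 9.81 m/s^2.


h = P * 1e6 / (g * rho)
h = 39.280 * 1e6 / (9.81 * 1098.6)
h = 3644.7 m


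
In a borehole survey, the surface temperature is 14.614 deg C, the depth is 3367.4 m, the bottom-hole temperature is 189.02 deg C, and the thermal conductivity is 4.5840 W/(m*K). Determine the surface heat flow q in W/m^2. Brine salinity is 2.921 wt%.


Step 1: grad = (T_d - T_surf)/d * 1000 = (189.02 - 14.614)/3367.4 * 1000 = 51.79248 deg C/km
Step 2: q = k * grad / 1000 = 4.584 * 51.79248 / 1000 = 0.23742 W/m^2
q = 0.23742 W/m^2


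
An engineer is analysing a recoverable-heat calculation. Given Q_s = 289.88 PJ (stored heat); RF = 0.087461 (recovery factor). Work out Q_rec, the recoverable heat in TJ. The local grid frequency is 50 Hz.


Q_rec = Q_s * RF
Q_rec = 289.88 * 0.087461
Q_rec = 25.35319 PJ
Convert: 25.35319 PJ * 1000.0 = 25353 TJ
Q_rec = 25353 TJ


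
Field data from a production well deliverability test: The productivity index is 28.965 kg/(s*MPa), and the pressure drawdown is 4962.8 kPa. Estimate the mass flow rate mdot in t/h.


mdot = PI * dP / 1000
mdot = 28.965 * 4962.8 / 1000
mdot = 143.7475 kg/s
Convert: 143.7475 kg/s * 3.6 = 517.49 t/h
mdot = 517.49 t/h


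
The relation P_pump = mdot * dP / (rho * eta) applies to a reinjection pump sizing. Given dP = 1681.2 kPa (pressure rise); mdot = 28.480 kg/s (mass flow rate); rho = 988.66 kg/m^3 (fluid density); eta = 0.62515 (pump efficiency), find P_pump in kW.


P_pump = mdot * dP / (rho * eta)
P_pump = 28.480 * 1681.2 / (988.66 * 0.62515)
P_pump = 77.469 kW


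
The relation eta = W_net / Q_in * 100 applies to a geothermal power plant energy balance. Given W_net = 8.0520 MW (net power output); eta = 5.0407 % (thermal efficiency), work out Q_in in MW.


Q_in = W_net / (eta / 100)
Q_in = 8.0520 / (5.0407 / 100)
Q_in = 159.74 MW


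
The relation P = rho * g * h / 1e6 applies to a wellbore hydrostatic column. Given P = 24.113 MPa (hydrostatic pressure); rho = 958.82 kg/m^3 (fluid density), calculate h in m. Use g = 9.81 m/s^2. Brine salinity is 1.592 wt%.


h = P * 1e6 / (g * rho)
h = 24.113 * 1e6 / (9.81 * 958.82)
h = 2563.6 m


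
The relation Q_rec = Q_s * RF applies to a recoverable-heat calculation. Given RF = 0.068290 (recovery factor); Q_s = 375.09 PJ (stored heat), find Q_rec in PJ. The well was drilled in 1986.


Q_rec = Q_s * RF
Q_rec = 375.09 * 0.068290
Q_rec = 25.615 PJ


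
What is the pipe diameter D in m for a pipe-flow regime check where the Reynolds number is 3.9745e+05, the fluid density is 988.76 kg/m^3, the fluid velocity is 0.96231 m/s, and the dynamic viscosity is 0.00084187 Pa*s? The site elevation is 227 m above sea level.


D = Re * mu / (rho * vel)
D = 3.9745e+05 * 0.00084187 / (988.76 * 0.96231)
D = 0.35166 m


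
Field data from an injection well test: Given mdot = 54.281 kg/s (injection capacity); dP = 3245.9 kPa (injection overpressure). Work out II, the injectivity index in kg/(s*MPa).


II = mdot * 1000 / dP
II = 54.281 * 1000 / 3245.9
II = 16.723 kg/(s*MPa)


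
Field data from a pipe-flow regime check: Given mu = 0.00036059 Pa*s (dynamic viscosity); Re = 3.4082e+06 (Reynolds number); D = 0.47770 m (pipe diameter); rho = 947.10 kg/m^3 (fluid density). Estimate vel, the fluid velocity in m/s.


vel = Re * mu / (rho * D)
vel = 3.4082e+06 * 0.00036059 / (947.10 * 0.47770)
vel = 2.7164 m/s


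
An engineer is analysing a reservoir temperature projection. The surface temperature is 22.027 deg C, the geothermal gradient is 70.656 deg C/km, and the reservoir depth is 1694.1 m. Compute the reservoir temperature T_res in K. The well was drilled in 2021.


T_res = T_surf + grad * d / 1000
T_res = 22.027 + 70.656 * 1694.1 / 1000
T_res = 141.7253 deg C
Convert to K: 141.7253 + 273.15 = 414.88 K
T_res = 414.88 K


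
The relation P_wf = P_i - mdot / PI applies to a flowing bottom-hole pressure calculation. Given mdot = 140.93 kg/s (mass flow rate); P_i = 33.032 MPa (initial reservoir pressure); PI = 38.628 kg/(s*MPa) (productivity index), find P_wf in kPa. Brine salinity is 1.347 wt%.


P_wf = P_i - mdot / PI
P_wf = 33.032 - 140.93 / 38.628
P_wf = 29.38361 MPa
Convert: 29.38361 MPa * 1000.0 = 29384 kPa
P_wf = 29384 kPa


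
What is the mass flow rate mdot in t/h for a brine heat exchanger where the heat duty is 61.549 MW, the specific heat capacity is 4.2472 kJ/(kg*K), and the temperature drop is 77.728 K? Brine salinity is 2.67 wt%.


mdot = Q * 1000 / (cp * dT)
mdot = 61.549 * 1000 / (4.2472 * 77.728)
mdot = 186.4407 kg/s
Convert: 186.4407 kg/s * 3.6 = 671.19 t/h
mdot = 671.19 t/h


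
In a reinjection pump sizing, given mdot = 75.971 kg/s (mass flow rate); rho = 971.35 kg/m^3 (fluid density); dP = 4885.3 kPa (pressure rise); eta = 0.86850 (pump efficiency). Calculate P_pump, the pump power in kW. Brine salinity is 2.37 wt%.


P_pump = mdot * dP / (rho * eta)
P_pump = 75.971 * 4885.3 / (971.35 * 0.86850)
P_pump = 439.94 kW


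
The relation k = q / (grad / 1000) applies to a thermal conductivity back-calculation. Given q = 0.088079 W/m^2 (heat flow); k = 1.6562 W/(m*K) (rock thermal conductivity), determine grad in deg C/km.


grad = q / k * 1000
grad = 0.088079 / 1.6562 * 1000
grad = 53.181 deg C/km


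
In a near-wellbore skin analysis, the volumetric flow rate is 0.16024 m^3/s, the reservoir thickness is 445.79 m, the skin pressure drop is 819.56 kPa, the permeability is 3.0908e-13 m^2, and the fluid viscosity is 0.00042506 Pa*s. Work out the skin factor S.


S = dP_s * 1000 * 2*pi*k*hr / (q*mu)
S = 819.56 * 1000 * 2*pi*3.0908e-13*445.79 / (0.16024*0.00042506)
S = 10.417


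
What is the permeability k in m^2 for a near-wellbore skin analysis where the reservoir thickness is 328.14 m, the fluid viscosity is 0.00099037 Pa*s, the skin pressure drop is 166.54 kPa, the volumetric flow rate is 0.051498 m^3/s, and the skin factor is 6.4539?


k = S*q*mu / (2*pi*dP_s*1000*hr)
k = 6.4539*0.051498*0.00099037 / (2*pi*166.54*1000*328.14)
k = 9.5863e-13 m^2


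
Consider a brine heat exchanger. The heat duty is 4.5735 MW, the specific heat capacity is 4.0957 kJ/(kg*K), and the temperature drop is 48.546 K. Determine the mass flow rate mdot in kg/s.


mdot = Q * 1000 / (cp * dT)
mdot = 4.5735 * 1000 / (4.0957 * 48.546)
mdot = 23.002 kg/s


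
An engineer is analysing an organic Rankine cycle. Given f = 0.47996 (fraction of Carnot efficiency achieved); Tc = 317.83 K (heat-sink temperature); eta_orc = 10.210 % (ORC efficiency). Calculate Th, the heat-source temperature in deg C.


Th = Tc / (1 - (eta_orc/100)/f)
Th = 317.83 / (1 - (10.210/100)/0.47996)
Th = 403.7095 K
Convert to deg C: 403.7095 - 273.15 = 130.56 deg C
Th = 130.56 deg C


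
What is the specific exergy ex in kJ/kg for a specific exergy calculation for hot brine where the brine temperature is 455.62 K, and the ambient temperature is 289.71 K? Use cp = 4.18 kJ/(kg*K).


ex = cp * ((T_b - T_0) - T_0 * ln(T_b/T_0))
ex = 4.18 * ((455.62 - 289.71) - 289.71 * ln(455.62/289.71))
ex = 145.19 kJ/kg


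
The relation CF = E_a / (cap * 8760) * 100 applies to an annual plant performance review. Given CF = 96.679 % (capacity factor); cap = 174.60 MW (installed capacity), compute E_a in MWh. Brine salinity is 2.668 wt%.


E_a = CF / 100 * cap * 8760
E_a = 96.679 / 100 * 174.60 * 8760
E_a = 1.4787e+06 MWh


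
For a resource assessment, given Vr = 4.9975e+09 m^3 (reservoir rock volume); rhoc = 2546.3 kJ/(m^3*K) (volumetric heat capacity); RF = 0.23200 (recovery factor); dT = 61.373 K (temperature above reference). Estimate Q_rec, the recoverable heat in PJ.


Step 1: Q_s = Vr*rhoc*dT/1e12 = 4.9975e+09*2546.3*61.373/1e12 = 780.9797 PJ
Step 2: Q_rec = Q_s * RF = 780.9797 * 0.232 = 181.19 PJ
Q_rec = 181.19 PJ


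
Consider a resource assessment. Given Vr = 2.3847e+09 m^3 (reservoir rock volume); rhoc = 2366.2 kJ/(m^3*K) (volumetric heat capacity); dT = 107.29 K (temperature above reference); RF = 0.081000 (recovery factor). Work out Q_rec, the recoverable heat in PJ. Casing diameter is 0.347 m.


Step 1: Q_s = Vr*rhoc*dT/1e12 = 2.3847e+09*2366.2*107.29/1e12 = 605.4028 PJ
Step 2: Q_rec = Q_s * RF = 605.4028 * 0.081 = 49.038 PJ
Q_rec = 49.038 PJ


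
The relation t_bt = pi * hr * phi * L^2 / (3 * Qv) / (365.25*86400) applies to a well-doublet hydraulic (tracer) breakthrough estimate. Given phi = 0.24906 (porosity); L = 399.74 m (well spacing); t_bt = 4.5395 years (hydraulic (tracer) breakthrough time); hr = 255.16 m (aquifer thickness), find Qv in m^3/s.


Qv = pi*hr*phi*L^2 / (3*t_bt*365.25*86400)
Qv = pi*255.16*0.24906*399.74^2 / (3*4.5395*365.25*86400)
Qv = 0.074232 m^3/s


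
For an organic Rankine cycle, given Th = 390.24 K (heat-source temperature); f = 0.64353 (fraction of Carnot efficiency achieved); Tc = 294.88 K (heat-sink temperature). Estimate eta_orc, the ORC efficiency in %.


eta_orc = (1 - Tc/Th) * f * 100
eta_orc = (1 - 294.88/390.24) * 0.64353 * 100
eta_orc = 15.725 %


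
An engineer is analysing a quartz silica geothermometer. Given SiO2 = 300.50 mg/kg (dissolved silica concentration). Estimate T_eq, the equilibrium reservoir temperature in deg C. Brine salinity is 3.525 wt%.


T_eq = 1309 / (5.19 - log10(SiO2)) - 273.15
T_eq = 1309 / (5.19 - log10(300.50)) - 273.15
T_eq = 209.49 deg C


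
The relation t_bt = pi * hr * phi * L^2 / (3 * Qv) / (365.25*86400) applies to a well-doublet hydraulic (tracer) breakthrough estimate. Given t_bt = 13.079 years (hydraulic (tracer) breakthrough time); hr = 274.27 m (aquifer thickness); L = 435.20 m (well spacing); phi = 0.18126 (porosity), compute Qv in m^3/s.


Qv = pi*hr*phi*L^2 / (3*t_bt*365.25*86400)
Qv = pi*274.27*0.18126*435.20^2 / (3*13.079*365.25*86400)
Qv = 0.023890 m^3/s


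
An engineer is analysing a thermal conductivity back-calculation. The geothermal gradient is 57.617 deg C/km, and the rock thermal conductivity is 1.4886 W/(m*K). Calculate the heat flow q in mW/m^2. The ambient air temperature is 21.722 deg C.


q = k * grad / 1000
q = 1.4886 * 57.617 / 1000
q = 0.08576867 W/m^2
Convert: 0.08576867 W/m^2 * 1000.0 = 85.769 mW/m^2
q = 85.769 mW/m^2


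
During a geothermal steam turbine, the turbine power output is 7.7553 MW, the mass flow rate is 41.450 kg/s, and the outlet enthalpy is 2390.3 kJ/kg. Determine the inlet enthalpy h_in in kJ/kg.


h_in = h_out + P * 1000 / mdot
h_in = 2390.3 + 7.7553 * 1000 / 41.450
h_in = 2577.4 kJ/kg


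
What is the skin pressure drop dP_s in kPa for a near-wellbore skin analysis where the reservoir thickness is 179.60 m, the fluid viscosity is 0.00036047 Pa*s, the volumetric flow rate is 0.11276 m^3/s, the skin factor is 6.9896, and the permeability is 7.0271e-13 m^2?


dP_s = S * q * mu / (2*pi*k*hr) / 1000
dP_s = 6.9896 * 0.11276 * 0.00036047 / (2*pi*7.0271e-13*179.60) / 1000
dP_s = 358.27 kPa


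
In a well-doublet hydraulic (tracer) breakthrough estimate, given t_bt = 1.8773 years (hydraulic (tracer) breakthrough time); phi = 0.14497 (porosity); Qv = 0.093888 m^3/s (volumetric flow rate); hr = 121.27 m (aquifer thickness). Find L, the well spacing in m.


L = sqrt(t_bt*365.25*86400*3*Qv / (pi*hr*phi))
L = sqrt(1.8773*365.25*86400*3*0.093888 / (pi*121.27*0.14497))
L = 549.66 m


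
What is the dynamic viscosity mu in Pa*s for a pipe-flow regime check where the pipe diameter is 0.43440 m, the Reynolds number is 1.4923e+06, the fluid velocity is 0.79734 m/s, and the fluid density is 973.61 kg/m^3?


mu = rho * vel * D / Re
mu = 973.61 * 0.79734 * 0.43440 / 1.4923e+06
mu = 0.00022598 Pa*s


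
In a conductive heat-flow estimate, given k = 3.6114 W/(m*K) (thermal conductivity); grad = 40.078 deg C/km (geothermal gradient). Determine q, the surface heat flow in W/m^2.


q = k * grad / 1000
q = 3.6114 * 40.078 / 1000
q = 0.14474 W/m^2


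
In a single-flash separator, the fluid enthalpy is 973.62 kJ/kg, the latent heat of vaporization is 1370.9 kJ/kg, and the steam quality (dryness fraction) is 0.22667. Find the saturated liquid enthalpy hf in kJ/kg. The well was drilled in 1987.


hf = h - x * hfg
hf = 973.62 - 0.22667 * 1370.9
hf = 662.88 kJ/kg


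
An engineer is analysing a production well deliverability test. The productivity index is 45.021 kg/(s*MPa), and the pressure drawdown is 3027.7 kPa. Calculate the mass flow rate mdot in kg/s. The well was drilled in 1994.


mdot = PI * dP / 1000
mdot = 45.021 * 3027.7 / 1000
mdot = 136.31 kg/s


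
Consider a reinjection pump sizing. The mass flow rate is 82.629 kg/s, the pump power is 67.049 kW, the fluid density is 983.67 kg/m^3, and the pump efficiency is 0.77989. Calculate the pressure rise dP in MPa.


dP = P_pump * rho * eta / mdot
dP = 67.049 * 983.67 * 0.77989 / 82.629
dP = 622.5046 kPa
Convert: 622.5046 kPa * 0.001 = 0.62250 MPa
dP = 0.62250 MPa


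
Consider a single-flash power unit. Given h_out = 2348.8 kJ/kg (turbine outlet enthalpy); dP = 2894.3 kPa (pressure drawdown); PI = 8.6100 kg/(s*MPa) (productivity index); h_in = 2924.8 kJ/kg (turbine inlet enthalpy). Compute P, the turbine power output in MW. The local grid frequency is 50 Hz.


Step 1: mdot = PI * dP / 1000 = 8.61 * 2894.3 / 1000 = 24.91992 kg/s
Step 2: P = mdot*(h_in - h_out)/1000 = 24.91992*(2924.8 - 2348.8)/1000 = 14.354 MW
P = 14.354 MW


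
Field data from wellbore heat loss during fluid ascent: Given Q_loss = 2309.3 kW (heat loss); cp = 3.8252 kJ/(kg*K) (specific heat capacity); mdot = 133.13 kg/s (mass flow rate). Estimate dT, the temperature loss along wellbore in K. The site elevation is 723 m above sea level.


dT = Q_loss / (mdot * cp)
dT = 2309.3 / (133.13 * 3.8252)
dT = 4.5347 K


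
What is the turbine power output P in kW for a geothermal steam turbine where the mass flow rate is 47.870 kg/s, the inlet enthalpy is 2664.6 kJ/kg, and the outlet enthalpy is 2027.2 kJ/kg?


P = mdot * (h_in - h_out) / 1000
P = 47.870 * (2664.6 - 2027.2) / 1000
P = 30.51234 MW
Convert: 30.51234 MW * 1000.0 = 30512 kW
P = 30512 kW


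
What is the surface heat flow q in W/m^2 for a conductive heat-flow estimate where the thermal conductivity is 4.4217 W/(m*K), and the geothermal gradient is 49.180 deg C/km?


q = k * grad / 1000
q = 4.4217 * 49.180 / 1000
q = 0.21746 W/m^2


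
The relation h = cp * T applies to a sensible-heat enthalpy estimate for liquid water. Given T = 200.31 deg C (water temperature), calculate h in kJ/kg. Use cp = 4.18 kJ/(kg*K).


h = cp * T
h = 4.18 * 200.31
h = 837.30 kJ/kg


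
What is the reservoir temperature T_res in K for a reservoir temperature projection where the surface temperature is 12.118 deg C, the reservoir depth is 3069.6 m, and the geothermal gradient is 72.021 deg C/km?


T_res = T_surf + grad * d / 1000
T_res = 12.118 + 72.021 * 3069.6 / 1000
T_res = 233.1937 deg C
Convert to K: 233.1937 + 273.15 = 506.34 K
T_res = 506.34 K


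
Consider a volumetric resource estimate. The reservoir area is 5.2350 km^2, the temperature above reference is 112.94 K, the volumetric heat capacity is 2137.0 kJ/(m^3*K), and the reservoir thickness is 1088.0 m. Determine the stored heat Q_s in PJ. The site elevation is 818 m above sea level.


Step 1: Vr = A*1e6*hr = 5.235*1e6*1088.0 = 5.695680e+09 m^3
Step 2: Q_s = Vr*rhoc*dT/1e12 = 5.695680e+09*2137.0*112.94/1e12 = 1374.7 PJ
Q_s = 1374.7 PJ


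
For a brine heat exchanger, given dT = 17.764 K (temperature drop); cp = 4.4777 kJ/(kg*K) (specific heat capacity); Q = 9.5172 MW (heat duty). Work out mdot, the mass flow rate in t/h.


mdot = Q * 1000 / (cp * dT)
mdot = 9.5172 * 1000 / (4.4777 * 17.764)
mdot = 119.6502 kg/s
Convert: 119.6502 kg/s * 3.6 = 430.74 t/h
mdot = 430.74 t/h


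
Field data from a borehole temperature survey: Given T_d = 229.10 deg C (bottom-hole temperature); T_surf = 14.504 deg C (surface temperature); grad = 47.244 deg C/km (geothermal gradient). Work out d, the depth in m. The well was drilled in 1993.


d = (T_d - T_surf) / grad * 1000
d = (229.10 - 14.504) / 47.244 * 1000
d = 4542.3 m


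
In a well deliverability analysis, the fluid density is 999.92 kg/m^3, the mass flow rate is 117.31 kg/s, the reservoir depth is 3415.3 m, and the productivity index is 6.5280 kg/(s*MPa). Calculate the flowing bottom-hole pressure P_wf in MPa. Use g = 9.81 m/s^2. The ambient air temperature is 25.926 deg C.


Step 1: P_i = rho*g*h/1e6 = 999.92*9.81*3415.3/1e6 = 33.50141 MPa
Step 2: P_wf = P_i - mdot/PI = 33.50141 - 117.31/6.528 = 15.531 MPa
P_wf = 15.531 MPa


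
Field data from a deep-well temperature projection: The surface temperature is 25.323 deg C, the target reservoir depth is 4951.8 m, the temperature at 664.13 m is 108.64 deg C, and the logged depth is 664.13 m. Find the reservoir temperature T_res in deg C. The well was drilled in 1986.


Step 1: grad = (T_d1 - T_surf)/d1 * 1000 = (108.64 - 25.323)/664.13 * 1000 = 125.4528 deg C/km
Step 2: T_res = T_surf + grad*d2/1000 = 25.323 + 125.4528*4951.8/1000 = 646.54 deg C
T_res = 646.54 deg C


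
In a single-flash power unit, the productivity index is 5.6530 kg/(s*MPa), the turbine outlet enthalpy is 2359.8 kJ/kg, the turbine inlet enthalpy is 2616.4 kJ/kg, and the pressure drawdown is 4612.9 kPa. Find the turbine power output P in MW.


Step 1: mdot = PI * dP / 1000 = 5.653 * 4612.9 / 1000 = 26.07672 kg/s
Step 2: P = mdot*(h_in - h_out)/1000 = 26.07672*(2616.4 - 2359.8)/1000 = 6.6913 MW
P = 6.6913 MW


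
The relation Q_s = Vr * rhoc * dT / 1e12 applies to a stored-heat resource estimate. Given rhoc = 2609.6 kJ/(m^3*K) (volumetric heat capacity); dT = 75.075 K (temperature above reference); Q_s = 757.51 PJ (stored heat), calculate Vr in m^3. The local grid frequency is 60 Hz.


Vr = Q_s * 1e12 / (rhoc * dT)
Vr = 757.51 * 1e12 / (2609.6 * 75.075)
Vr = 3.8665e+09 m^3


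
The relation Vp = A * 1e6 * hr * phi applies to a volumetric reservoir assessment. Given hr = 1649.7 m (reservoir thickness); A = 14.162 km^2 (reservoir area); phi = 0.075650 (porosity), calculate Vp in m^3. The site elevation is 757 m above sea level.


Vp = A * 1e6 * hr * phi
Vp = 14.162 * 1e6 * 1649.7 * 0.075650
Vp = 1.7674e+09 m^3


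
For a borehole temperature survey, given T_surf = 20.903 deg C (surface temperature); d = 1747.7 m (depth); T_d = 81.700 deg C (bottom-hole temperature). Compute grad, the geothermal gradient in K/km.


grad = (T_d - T_surf) / d * 1000
grad = (81.700 - 20.903) / 1747.7 * 1000
grad = 34.78686 deg C/km
Convert: 34.78686 deg C/km * 1.0 = 34.787 K/km
grad = 34.787 K/km


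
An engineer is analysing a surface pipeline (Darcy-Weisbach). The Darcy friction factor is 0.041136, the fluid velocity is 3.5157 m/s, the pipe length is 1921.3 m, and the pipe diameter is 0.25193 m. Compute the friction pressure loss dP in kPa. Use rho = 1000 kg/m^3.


dP = f * (L/D) * (rho*vel^2/2) / 1000
dP = 0.041136 * (1921.3/0.25193) * (1000*3.5157^2/2) / 1000
dP = 1938.8 kPa


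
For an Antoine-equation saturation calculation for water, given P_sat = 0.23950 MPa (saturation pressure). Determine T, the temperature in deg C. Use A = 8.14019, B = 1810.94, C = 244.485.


T = B / (A - log10(P_sat * 760 / 0.101325)) - C
T = 1810.94 / (8.14019 - log10(0.23950 * 760 / 0.101325)) - 244.485
T = 126.17 deg C


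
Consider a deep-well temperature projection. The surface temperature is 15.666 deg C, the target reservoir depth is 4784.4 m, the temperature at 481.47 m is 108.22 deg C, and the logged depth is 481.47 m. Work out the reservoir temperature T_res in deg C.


Step 1: grad = (T_d1 - T_surf)/d1 * 1000 = (108.22 - 15.666)/481.47 * 1000 = 192.2321 deg C/km
Step 2: T_res = T_surf + grad*d2/1000 = 15.666 + 192.2321*4784.4/1000 = 935.38 deg C
T_res = 935.38 deg C


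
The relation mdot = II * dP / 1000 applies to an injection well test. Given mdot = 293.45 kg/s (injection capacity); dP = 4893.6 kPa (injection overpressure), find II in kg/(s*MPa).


II = mdot * 1000 / dP
II = 293.45 * 1000 / 4893.6
II = 59.966 kg/(s*MPa)


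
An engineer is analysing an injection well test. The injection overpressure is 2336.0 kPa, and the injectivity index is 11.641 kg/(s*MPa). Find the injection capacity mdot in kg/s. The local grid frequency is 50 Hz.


mdot = II * dP / 1000
mdot = 11.641 * 2336.0 / 1000
mdot = 27.193 kg/s


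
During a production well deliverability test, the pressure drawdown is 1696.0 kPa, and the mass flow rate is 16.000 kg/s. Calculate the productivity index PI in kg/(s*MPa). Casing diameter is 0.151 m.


PI = mdot * 1000 / dP
PI = 16.000 * 1000 / 1696.0
PI = 9.4340 kg/(s*MPa)


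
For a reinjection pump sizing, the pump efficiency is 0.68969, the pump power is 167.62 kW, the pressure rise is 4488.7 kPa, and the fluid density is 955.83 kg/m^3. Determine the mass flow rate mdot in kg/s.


mdot = P_pump * rho * eta / dP
mdot = 167.62 * 955.83 * 0.68969 / 4488.7
mdot = 24.617 kg/s


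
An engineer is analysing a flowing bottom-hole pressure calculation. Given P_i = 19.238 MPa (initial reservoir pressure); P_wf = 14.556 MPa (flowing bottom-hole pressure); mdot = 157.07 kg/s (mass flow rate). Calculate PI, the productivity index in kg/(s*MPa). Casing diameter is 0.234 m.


PI = mdot / (P_i - P_wf)
PI = 157.07 / (19.238 - 14.556)
PI = 33.548 kg/(s*MPa)


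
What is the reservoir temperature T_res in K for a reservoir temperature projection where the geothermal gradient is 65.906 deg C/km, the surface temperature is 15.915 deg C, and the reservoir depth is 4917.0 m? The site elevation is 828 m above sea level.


T_res = T_surf + grad * d / 1000
T_res = 15.915 + 65.906 * 4917.0 / 1000
T_res = 339.9748 deg C
Convert to K: 339.9748 + 273.15 = 613.12 K
T_res = 613.12 K


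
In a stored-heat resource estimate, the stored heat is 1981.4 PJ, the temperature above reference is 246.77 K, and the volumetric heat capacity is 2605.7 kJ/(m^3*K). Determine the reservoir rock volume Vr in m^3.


Vr = Q_s * 1e12 / (rhoc * dT)
Vr = 1981.4 * 1e12 / (2605.7 * 246.77)
Vr = 3.0815e+09 m^3


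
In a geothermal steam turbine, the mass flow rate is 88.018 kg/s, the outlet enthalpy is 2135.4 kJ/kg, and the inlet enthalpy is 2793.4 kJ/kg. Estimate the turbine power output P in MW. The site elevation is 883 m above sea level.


P = mdot * (h_in - h_out) / 1000
P = 88.018 * (2793.4 - 2135.4) / 1000
P = 57.916 MW


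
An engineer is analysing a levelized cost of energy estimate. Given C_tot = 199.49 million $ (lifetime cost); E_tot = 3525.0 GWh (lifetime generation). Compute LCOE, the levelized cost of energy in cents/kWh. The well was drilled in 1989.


LCOE = C_tot / E_tot * 100
LCOE = 199.49 / 3525.0 * 100
LCOE = 5.6593 cents/kWh


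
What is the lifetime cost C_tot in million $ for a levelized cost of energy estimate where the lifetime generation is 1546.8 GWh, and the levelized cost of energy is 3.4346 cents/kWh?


C_tot = LCOE / 100 * E_tot
C_tot = 3.4346 / 100 * 1546.8
C_tot = 53.126 million $


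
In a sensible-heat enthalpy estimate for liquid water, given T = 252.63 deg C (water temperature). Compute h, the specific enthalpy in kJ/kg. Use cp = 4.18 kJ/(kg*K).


h = cp * T
h = 4.18 * 252.63
h = 1056.0 kJ/kg


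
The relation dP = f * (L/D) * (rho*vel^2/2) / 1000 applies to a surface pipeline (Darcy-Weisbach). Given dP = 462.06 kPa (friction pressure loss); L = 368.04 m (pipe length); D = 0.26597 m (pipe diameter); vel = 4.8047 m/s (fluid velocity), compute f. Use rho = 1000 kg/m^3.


f = dP*1000 / ((L/D)*(rho*vel^2/2))
f = 462.06*1000 / ((368.04/0.26597)*(1000*4.8047^2/2))
f = 0.028929


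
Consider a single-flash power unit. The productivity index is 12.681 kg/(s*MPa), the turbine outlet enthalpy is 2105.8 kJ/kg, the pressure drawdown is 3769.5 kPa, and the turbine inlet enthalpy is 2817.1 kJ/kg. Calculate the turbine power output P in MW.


Step 1: mdot = PI * dP / 1000 = 12.681 * 3769.5 / 1000 = 47.80103 kg/s
Step 2: P = mdot*(h_in - h_out)/1000 = 47.80103*(2817.1 - 2105.8)/1000 = 34.001 MW
P = 34.001 MW


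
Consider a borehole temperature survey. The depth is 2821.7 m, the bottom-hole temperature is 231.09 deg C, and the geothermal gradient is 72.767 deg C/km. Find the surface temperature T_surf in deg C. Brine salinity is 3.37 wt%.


T_surf = T_d - grad * d / 1000
T_surf = 231.09 - 72.767 * 2821.7 / 1000
T_surf = 25.763 deg C


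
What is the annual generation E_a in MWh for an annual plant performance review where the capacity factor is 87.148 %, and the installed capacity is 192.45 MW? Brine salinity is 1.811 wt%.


E_a = CF / 100 * cap * 8760
E_a = 87.148 / 100 * 192.45 * 8760
E_a = 1.4692e+06 MWh


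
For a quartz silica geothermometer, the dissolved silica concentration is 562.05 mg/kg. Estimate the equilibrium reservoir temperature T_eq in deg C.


T_eq = 1309 / (5.19 - log10(SiO2)) - 273.15
T_eq = 1309 / (5.19 - log10(562.05)) - 273.15
T_eq = 263.28 deg C


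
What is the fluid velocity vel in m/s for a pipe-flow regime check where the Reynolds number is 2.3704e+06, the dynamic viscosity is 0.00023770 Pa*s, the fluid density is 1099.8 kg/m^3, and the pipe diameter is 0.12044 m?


vel = Re * mu / (rho * D)
vel = 2.3704e+06 * 0.00023770 / (1099.8 * 0.12044)
vel = 4.2537 m/s


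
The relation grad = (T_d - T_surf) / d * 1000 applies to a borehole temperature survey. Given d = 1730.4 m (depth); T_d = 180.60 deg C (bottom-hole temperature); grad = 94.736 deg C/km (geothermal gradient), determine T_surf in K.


T_surf = T_d - grad * d / 1000
T_surf = 180.60 - 94.736 * 1730.4 / 1000
T_surf = 16.66883 deg C
Convert to K: 16.66883 + 273.15 = 289.82 K
T_surf = 289.82 K


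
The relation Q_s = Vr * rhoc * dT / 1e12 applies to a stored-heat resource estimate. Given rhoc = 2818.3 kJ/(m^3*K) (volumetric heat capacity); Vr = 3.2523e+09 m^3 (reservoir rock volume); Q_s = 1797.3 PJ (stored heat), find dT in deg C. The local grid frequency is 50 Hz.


dT = Q_s * 1e12 / (Vr * rhoc)
dT = 1797.3 * 1e12 / (3.2523e+09 * 2818.3)
dT = 196.0843 K
Convert (temperature difference, 1 K = 1 deg C): 196.0843 K = 196.0843 deg C
dT = 196.08 deg C


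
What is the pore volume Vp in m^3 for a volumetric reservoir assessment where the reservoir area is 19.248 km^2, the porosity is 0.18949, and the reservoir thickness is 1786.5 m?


Vp = A * 1e6 * hr * phi
Vp = 19.248 * 1e6 * 1786.5 * 0.18949
Vp = 6.5159e+09 m^3


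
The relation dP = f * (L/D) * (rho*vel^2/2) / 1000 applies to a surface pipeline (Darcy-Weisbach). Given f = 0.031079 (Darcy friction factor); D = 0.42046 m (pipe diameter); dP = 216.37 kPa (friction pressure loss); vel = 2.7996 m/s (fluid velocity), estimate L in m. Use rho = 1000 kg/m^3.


L = dP*1000*D / (f*rho*vel^2/2)
L = 216.37*1000*0.42046 / (0.031079*1000*2.7996^2/2)
L = 746.95 m


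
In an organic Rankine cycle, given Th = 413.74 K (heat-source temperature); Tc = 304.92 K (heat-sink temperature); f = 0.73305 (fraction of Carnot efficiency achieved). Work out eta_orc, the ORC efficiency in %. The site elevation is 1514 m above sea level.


eta_orc = (1 - Tc/Th) * f * 100
eta_orc = (1 - 304.92/413.74) * 0.73305 * 100
eta_orc = 19.280 %


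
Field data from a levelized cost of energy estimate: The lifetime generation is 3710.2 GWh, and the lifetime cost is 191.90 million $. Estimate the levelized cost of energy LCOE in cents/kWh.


LCOE = C_tot / E_tot * 100
LCOE = 191.90 / 3710.2 * 100
LCOE = 5.1722 cents/kWh


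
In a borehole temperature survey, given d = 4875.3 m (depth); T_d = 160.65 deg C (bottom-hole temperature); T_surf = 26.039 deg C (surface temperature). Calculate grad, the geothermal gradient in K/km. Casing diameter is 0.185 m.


grad = (T_d - T_surf) / d * 1000
grad = (160.65 - 26.039) / 4875.3 * 1000
grad = 27.61081 deg C/km
Convert: 27.61081 deg C/km * 1.0 = 27.611 K/km
grad = 27.611 K/km


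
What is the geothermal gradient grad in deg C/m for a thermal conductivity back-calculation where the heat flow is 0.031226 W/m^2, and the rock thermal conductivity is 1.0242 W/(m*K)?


grad = q / k * 1000
grad = 0.031226 / 1.0242 * 1000
grad = 30.48819 deg C/km
Convert: 30.48819 deg C/km * 0.001 = 0.030488 deg C/m
grad = 0.030488 deg C/m


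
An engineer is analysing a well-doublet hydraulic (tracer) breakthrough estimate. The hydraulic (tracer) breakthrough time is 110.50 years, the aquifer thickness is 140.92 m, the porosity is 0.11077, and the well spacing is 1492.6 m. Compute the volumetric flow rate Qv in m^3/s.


Qv = pi*hr*phi*L^2 / (3*t_bt*365.25*86400)
Qv = pi*140.92*0.11077*1492.6^2 / (3*110.50*365.25*86400)
Qv = 0.010443 m^3/s


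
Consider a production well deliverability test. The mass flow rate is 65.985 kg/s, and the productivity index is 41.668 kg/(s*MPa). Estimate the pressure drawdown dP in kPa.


dP = mdot * 1000 / PI
dP = 65.985 * 1000 / 41.668
dP = 1583.6 kPa


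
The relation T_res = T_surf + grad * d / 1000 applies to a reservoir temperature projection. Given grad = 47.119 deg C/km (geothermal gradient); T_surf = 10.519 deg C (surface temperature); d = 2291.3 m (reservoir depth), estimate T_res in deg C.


T_res = T_surf + grad * d / 1000
T_res = 10.519 + 47.119 * 2291.3 / 1000
T_res = 118.48 deg C


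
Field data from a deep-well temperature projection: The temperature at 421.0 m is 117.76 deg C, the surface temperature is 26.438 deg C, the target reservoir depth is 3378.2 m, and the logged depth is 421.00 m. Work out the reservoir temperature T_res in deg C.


Step 1: grad = (T_d1 - T_surf)/d1 * 1000 = (117.76 - 26.438)/421.0 * 1000 = 216.9169 deg C/km
Step 2: T_res = T_surf + grad*d2/1000 = 26.438 + 216.9169*3378.2/1000 = 759.23 deg C
T_res = 759.23 deg C


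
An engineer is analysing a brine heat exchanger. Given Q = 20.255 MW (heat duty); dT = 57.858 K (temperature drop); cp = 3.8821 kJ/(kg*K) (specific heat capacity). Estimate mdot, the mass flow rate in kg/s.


mdot = Q * 1000 / (cp * dT)
mdot = 20.255 * 1000 / (3.8821 * 57.858)
mdot = 90.178 kg/s
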